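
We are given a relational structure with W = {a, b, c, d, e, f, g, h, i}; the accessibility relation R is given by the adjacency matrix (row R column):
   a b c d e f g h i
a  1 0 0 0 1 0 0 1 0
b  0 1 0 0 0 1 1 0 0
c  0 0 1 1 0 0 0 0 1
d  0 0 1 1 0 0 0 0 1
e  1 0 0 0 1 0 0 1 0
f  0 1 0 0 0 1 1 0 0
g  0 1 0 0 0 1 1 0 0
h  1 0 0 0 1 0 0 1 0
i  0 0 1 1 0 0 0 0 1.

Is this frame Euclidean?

Euclidean: yes — any two successors of a common world are R-related.

Yes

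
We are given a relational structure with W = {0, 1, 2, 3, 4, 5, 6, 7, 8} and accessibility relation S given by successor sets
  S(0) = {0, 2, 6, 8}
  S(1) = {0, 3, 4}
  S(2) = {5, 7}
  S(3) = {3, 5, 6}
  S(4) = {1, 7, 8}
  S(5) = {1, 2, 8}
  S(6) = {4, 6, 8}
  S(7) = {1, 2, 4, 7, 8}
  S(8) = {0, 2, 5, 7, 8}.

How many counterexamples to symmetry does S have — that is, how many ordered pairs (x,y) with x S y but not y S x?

Enumerating: (0,2), (0,6), (1,0), (1,3), (3,5), (3,6), (4,8), (5,1), (6,4), (6,8), (7,1), (8,2).

12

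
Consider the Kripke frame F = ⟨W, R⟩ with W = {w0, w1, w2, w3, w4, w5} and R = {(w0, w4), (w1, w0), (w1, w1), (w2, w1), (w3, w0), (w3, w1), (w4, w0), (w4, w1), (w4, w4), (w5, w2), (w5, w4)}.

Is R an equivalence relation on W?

No

Reflexive: no — w0 is not related to itself.
Symmetric: no — w1 R w0 but not w0 R w1.
Transitive: no — w0 R w4 and w4 R w1, but not w0 R w1.
So R is not an equivalence relation.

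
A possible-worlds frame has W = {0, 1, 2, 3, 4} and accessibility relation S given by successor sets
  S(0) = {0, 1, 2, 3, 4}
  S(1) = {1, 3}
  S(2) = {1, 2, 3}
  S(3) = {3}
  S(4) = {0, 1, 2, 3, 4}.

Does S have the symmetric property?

Symmetric: no — 0 S 1 but not 1 S 0.

No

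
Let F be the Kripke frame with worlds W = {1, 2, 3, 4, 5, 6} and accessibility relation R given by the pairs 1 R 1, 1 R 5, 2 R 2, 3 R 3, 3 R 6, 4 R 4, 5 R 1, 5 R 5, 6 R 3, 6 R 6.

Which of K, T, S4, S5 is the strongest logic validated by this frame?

S5

Reflexive (axiom T): yes — every world is R-related to itself.
Transitive (axiom 4): yes — every two-step R-path is closed by a direct edge.
Euclidean (axiom 5): yes — any two successors of a common world are R-related.
So F validates K, T, S4, S5. The strongest is S5.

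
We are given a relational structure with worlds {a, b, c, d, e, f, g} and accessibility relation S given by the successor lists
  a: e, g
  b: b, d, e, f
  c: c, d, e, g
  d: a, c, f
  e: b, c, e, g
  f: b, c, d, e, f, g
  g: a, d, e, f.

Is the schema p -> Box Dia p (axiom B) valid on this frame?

No

By correspondence theory, B is valid on a frame iff S is symmetric.
Symmetric: no — a S e but not e S a.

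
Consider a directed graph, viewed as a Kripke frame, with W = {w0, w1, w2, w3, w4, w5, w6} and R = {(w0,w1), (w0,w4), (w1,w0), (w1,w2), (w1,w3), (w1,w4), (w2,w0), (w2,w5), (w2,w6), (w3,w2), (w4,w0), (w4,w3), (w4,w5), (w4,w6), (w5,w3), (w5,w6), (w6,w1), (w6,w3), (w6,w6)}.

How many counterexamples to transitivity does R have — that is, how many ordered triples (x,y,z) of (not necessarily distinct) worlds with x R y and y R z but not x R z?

30

Enumerating: (w0,w1,w0), (w0,w1,w2), (w0,w1,w3), (w0,w4,w0), (w0,w4,w3), (w0,w4,w5), (w0,w4,w6), (w1,w0,w1), (w1,w2,w5), (w1,w2,w6), (w1,w4,w5), (w1,w4,w6), … and 18 more.
Total: 30.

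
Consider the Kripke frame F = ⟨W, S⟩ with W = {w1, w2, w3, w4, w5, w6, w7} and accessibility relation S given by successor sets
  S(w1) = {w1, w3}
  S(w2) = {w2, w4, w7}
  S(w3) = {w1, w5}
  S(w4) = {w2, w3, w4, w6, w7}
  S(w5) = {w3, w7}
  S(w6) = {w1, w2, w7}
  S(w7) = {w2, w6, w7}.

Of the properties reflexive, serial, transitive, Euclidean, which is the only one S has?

serial

Reflexive: no — w3 is not related to itself.
Serial: yes — every world has a successor (e.g. w1 S w1).
Transitive: no — w1 S w3 and w3 S w5, but not w1 S w5.
Euclidean: no — w2 S w7 and w2 S w4, but not w7 S w4.
Only serial holds.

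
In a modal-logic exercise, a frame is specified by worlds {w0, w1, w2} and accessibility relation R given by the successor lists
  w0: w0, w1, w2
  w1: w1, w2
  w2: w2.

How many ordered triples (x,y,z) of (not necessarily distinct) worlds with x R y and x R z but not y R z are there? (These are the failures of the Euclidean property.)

Enumerating: (w0,w1,w0), (w0,w2,w0), (w0,w2,w1), (w1,w2,w1).

4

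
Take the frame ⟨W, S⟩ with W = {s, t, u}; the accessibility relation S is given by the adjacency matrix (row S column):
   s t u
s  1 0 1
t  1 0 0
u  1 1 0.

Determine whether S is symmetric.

Symmetric: no — t S s but not s S t.

No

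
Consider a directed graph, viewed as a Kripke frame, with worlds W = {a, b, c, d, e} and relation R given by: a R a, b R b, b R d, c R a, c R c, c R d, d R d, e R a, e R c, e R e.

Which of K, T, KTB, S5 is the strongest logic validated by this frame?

Reflexive (axiom T): yes — every world is R-related to itself.
Symmetric (axiom B): no — b R d but not d R b.
Euclidean (axiom 5): no — c R a and c R d, but not a R d.
So F validates K, T; KTB would additionally require R to be symmetric. The strongest is T.

T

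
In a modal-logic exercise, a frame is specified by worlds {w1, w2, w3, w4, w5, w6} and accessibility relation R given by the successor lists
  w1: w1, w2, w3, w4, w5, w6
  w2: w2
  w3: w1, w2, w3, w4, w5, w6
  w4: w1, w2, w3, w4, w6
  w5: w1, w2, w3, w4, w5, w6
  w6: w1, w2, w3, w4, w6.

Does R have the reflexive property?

Yes

Reflexive: yes — every world is R-related to itself.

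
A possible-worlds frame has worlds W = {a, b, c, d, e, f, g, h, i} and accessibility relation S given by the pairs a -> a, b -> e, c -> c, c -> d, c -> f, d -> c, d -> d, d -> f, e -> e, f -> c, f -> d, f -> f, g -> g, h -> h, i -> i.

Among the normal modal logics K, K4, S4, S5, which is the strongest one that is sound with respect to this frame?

Transitive (axiom 4): yes — every two-step S-path is closed by a direct edge.
Reflexive (axiom T): no — b is not related to itself.
Euclidean (axiom 5): yes — any two successors of a common world are S-related.
So F validates K, K4; S4 would additionally require S to be reflexive. The strongest is K4.

K4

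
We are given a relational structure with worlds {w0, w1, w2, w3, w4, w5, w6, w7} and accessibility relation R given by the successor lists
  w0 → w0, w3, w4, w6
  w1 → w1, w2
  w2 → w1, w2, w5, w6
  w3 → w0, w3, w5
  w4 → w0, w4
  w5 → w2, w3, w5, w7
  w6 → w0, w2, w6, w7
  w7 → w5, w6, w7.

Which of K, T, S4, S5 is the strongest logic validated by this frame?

Reflexive (axiom T): yes — every world is R-related to itself.
Transitive (axiom 4): no — w0 R w3 and w3 R w5, but not w0 R w5.
Euclidean (axiom 5): no — w0 R w3 and w0 R w4, but not w3 R w4.
So F validates K, T; S4 would additionally require R to be transitive. The strongest is T.

T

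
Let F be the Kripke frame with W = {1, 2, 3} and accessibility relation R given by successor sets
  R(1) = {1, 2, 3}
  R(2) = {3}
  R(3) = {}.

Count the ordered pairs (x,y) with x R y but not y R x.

Enumerating: (1,2), (1,3), (2,3).

3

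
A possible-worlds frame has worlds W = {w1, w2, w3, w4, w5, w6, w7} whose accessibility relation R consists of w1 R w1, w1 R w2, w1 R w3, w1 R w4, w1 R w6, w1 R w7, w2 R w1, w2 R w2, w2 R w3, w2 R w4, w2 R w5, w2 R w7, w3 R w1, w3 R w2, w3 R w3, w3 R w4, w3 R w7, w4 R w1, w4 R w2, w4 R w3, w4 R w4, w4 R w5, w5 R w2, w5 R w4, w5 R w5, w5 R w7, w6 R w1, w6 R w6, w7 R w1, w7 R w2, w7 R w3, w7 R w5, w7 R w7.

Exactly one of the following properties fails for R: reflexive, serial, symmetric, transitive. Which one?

transitive

Reflexive: yes — every world is R-related to itself.
Serial: yes — every world has a successor (e.g. w1 R w1).
Symmetric: yes — every pair in R has its reverse in R.
Transitive: no — w1 R w2 and w2 R w5, but not w1 R w5.
Only transitive fails.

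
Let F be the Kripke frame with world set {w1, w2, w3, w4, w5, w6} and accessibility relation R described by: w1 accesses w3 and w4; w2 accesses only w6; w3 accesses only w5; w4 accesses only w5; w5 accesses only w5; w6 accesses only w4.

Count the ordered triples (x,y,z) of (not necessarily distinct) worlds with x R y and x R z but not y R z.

Enumerating: (w1,w3,w3), (w1,w3,w4), (w1,w4,w3), (w1,w4,w4), (w2,w6,w6), (w6,w4,w4).

6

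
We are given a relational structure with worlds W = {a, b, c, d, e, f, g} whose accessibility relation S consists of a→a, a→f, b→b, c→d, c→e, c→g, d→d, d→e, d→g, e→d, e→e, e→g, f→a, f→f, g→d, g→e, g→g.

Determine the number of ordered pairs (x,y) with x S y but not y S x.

3

Enumerating: (c,d), (c,e), (c,g).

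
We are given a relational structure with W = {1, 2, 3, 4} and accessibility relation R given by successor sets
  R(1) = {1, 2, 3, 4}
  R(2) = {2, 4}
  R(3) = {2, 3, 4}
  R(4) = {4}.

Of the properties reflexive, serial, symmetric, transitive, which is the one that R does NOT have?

Reflexive: yes — every world is R-related to itself.
Serial: yes — every world has a successor (e.g. 1 R 1).
Symmetric: no — 1 R 2 but not 2 R 1.
Transitive: yes — every two-step R-path is closed by a direct edge.
Only symmetric fails.

symmetric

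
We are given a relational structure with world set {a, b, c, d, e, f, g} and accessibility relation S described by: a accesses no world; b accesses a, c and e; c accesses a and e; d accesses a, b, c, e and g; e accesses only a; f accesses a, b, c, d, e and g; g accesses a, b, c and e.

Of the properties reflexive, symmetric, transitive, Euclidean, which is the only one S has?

Reflexive: no — a is not related to itself.
Symmetric: no — b S a but not a S b.
Transitive: yes — every two-step S-path is closed by a direct edge.
Euclidean: no — b S a and b S c, but not a S c.
Only transitive holds.

transitive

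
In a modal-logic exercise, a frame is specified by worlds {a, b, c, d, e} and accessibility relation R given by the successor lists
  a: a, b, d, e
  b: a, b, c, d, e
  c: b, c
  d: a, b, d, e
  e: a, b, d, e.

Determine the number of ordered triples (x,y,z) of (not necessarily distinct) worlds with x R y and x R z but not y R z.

6

Enumerating: (b,a,c), (b,c,a), (b,c,d), (b,c,e), (b,d,c), (b,e,c).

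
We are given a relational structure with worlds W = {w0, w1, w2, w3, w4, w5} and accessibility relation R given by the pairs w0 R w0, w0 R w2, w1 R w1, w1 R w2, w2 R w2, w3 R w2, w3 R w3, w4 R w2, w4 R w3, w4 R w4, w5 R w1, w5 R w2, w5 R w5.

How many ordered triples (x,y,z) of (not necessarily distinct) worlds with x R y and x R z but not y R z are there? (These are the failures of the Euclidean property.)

9

Enumerating: (w0,w2,w0), (w1,w2,w1), (w3,w2,w3), (w4,w2,w3), (w4,w2,w4), (w4,w3,w4), (w5,w1,w5), (w5,w2,w1), (w5,w2,w5).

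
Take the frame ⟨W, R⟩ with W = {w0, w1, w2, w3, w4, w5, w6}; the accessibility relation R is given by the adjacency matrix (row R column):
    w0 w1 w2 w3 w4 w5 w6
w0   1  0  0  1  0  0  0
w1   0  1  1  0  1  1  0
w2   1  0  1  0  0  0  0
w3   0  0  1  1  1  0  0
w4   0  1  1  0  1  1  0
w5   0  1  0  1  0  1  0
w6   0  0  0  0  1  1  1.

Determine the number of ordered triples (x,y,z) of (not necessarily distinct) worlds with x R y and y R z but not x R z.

18

Enumerating: (w0,w3,w2), (w0,w3,w4), (w1,w2,w0), (w1,w5,w3), (w2,w0,w3), (w3,w2,w0), (w3,w4,w1), (w3,w4,w5), (w4,w2,w0), (w4,w5,w3), (w5,w1,w2), (w5,w1,w4), (w5,w3,w2), (w5,w3,w4), (w6,w4,w1), (w6,w4,w2), (w6,w5,w1), (w6,w5,w3).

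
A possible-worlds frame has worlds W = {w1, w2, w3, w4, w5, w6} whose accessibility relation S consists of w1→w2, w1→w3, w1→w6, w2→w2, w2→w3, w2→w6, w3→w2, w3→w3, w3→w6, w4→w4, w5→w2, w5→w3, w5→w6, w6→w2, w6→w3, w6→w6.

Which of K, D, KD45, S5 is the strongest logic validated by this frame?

KD45

Serial (axiom D): yes — every world has a successor (e.g. w1 S w2).
Euclidean (axiom 5): yes — any two successors of a common world are S-related.
Transitive (axiom 4): yes — every two-step S-path is closed by a direct edge.
Reflexive (axiom T): no — w1 is not related to itself.
So F validates K, D, KD45; S5 would additionally require S to be reflexive. The strongest is KD45.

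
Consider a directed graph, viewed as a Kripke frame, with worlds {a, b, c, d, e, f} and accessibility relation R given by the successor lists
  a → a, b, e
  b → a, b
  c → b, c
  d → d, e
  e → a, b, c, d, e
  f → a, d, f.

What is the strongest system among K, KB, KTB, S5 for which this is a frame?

Symmetric (axiom B): no — c R b but not b R c.
Reflexive (axiom T): yes — every world is R-related to itself.
Euclidean (axiom 5): no — a R b and a R e, but not b R e.
So F validates K; KB would additionally require R to be symmetric. The strongest is K.

K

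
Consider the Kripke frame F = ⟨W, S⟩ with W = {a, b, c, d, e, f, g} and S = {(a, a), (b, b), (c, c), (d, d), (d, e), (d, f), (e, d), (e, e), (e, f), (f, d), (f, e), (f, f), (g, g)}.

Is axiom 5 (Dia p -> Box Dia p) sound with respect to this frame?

The schema 5 characterises exactly the Euclidean frames.
Euclidean: yes — any two successors of a common world are S-related.

Yes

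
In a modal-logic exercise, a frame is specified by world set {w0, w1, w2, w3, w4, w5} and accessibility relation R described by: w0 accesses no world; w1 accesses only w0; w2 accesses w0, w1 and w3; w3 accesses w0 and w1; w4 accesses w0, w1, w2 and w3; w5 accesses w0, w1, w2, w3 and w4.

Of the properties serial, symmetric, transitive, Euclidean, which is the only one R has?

transitive

Serial: no — w0 has no R-successor.
Symmetric: no — w1 R w0 but not w0 R w1.
Transitive: yes — every two-step R-path is closed by a direct edge.
Euclidean: no — w2 R w0 and w2 R w1, but not w0 R w1.
Only transitive holds.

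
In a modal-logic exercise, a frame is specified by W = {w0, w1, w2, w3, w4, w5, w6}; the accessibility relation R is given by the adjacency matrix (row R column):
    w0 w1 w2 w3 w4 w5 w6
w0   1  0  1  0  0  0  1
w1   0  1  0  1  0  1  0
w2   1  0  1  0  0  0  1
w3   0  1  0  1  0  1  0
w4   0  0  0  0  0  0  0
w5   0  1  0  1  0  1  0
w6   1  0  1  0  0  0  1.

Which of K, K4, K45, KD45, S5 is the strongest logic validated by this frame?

K45

Transitive (axiom 4): yes — every two-step R-path is closed by a direct edge.
Euclidean (axiom 5): yes — any two successors of a common world are R-related.
Serial (axiom D): no — w4 has no R-successor.
Reflexive (axiom T): no — w4 is not related to itself.
So F validates K, K4, K45; KD45 would additionally require R to be serial. The strongest is K45.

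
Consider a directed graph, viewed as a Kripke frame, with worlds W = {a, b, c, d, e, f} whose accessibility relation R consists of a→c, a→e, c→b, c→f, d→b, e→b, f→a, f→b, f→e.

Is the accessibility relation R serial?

Serial: no — b has no R-successor.

No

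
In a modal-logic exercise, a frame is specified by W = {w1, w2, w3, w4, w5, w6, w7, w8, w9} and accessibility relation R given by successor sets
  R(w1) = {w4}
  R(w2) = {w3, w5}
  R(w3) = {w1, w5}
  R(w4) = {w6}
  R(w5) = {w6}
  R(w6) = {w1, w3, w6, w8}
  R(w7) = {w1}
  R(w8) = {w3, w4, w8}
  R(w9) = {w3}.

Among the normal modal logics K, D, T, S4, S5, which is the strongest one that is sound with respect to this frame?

Serial (axiom D): yes — every world has a successor (e.g. w1 R w4).
Reflexive (axiom T): no — w1 is not related to itself.
Transitive (axiom 4): no — w1 R w4 and w4 R w6, but not w1 R w6.
Euclidean (axiom 5): no — w2 R w5 and w2 R w3, but not w5 R w3.
So F validates K, D; T would additionally require R to be reflexive. The strongest is D.

D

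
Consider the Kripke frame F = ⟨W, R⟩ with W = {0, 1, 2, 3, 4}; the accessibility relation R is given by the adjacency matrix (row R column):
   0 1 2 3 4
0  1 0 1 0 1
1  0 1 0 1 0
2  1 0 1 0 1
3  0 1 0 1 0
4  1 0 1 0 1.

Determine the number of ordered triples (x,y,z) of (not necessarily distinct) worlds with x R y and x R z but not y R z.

R is Euclidean; there are no such tuples.

0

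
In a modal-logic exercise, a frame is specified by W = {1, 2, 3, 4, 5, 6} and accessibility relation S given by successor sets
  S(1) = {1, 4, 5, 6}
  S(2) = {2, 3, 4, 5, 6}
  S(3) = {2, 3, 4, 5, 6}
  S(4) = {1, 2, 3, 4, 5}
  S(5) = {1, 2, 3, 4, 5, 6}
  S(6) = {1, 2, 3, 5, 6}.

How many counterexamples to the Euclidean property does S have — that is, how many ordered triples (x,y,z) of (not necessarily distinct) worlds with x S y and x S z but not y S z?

Enumerating: (1,4,6), (1,6,4), (2,4,6), (2,6,4), (3,4,6), (3,6,4), (4,1,2), (4,1,3), (4,2,1), (4,3,1), (5,1,2), (5,1,3), … and 8 more.
Total: 20.

20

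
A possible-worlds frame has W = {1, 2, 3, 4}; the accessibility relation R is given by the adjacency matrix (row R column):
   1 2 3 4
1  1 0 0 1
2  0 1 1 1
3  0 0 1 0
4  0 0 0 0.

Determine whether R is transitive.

Yes

Transitive: yes — every two-step R-path is closed by a direct edge.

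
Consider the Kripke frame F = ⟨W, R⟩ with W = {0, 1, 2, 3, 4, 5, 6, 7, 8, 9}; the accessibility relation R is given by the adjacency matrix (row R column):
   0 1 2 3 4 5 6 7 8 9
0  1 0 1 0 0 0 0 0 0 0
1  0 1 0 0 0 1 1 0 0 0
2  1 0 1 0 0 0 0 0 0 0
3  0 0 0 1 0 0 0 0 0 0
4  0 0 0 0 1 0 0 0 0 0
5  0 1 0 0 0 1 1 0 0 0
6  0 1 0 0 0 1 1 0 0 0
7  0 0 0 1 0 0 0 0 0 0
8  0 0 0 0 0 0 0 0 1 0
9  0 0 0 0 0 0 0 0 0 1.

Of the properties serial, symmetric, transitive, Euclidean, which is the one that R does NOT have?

Serial: yes — every world has a successor (e.g. 0 R 0).
Symmetric: no — 7 R 3 but not 3 R 7.
Transitive: yes — every two-step R-path is closed by a direct edge.
Euclidean: yes — any two successors of a common world are R-related.
Only symmetric fails.

symmetric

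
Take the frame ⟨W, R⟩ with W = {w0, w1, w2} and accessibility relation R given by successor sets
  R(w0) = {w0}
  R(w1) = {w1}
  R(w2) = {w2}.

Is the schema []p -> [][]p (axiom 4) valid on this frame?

Yes

By correspondence theory, 4 is valid on a frame iff R is transitive.
Transitive: yes — every two-step R-path is closed by a direct edge.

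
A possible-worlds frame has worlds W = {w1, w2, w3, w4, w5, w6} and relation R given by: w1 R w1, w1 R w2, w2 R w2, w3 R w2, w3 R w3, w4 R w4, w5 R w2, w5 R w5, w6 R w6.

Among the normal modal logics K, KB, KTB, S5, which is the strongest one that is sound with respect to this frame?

K

Symmetric (axiom B): no — w1 R w2 but not w2 R w1.
Reflexive (axiom T): yes — every world is R-related to itself.
Euclidean (axiom 5): no — w1 R w2 and w1 R w1, but not w2 R w1.
So F validates K; KB would additionally require R to be symmetric. The strongest is K.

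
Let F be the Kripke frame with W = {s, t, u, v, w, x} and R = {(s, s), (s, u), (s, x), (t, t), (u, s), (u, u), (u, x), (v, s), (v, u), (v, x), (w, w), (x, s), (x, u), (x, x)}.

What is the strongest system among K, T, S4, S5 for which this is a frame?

Reflexive (axiom T): no — v is not related to itself.
Transitive (axiom 4): yes — every two-step R-path is closed by a direct edge.
Euclidean (axiom 5): yes — any two successors of a common world are R-related.
So F validates K; T would additionally require R to be reflexive. The strongest is K.

K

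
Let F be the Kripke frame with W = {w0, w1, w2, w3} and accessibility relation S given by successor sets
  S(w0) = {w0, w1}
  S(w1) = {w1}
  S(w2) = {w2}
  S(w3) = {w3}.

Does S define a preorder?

Reflexive: yes — every world is S-related to itself.
Transitive: yes — every two-step S-path is closed by a direct edge.
So S is a preorder.

Yes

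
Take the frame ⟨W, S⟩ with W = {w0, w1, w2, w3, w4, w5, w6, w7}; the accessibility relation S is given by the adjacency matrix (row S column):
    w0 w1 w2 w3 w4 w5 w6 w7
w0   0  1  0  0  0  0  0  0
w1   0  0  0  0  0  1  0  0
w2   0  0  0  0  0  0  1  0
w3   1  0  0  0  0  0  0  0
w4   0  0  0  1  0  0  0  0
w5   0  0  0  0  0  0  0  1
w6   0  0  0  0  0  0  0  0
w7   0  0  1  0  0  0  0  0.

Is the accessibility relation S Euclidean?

No

Euclidean: no — w0 S w1 and w0 S w1, but not w1 S w1.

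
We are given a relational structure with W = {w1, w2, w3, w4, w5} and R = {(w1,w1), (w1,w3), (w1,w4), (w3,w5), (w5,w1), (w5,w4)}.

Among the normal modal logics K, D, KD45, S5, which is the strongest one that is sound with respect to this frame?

K

Serial (axiom D): no — w2 has no R-successor.
Euclidean (axiom 5): no — w1 R w3 and w1 R w4, but not w3 R w4.
Transitive (axiom 4): no — w1 R w3 and w3 R w5, but not w1 R w5.
Reflexive (axiom T): no — w2 is not related to itself.
So F validates K; D would additionally require R to be serial. The strongest is K.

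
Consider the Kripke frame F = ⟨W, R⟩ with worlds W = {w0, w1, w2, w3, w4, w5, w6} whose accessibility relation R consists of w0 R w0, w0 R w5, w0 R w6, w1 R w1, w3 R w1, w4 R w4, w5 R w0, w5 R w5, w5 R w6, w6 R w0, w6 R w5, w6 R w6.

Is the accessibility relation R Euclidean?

Euclidean: yes — any two successors of a common world are R-related.

Yes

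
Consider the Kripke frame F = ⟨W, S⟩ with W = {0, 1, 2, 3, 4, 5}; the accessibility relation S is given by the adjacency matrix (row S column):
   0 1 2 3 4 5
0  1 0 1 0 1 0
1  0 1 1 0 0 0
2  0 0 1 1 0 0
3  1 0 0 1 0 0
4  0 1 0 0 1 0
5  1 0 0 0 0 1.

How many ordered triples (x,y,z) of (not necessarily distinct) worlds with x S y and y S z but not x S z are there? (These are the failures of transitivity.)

Enumerating: (0,2,3), (0,4,1), (1,2,3), (2,3,0), (3,0,2), (3,0,4), (4,1,2), (5,0,2), (5,0,4).

9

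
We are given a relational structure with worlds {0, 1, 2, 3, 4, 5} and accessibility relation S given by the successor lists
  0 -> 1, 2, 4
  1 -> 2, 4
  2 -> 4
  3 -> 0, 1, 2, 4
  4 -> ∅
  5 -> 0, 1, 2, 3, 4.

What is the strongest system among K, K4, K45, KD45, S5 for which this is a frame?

Transitive (axiom 4): yes — every two-step S-path is closed by a direct edge.
Euclidean (axiom 5): no — 0 S 2 and 0 S 1, but not 2 S 1.
Serial (axiom D): no — 4 has no S-successor.
Reflexive (axiom T): no — 0 is not related to itself.
So F validates K, K4; K45 would additionally require S to be Euclidean. The strongest is K4.

K4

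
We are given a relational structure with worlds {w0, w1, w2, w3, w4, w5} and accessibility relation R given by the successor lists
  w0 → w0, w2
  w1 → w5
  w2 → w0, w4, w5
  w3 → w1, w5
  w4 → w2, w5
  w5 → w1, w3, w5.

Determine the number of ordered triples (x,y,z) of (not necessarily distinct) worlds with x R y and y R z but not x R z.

Enumerating: (w0,w2,w4), (w0,w2,w5), (w1,w5,w1), (w1,w5,w3), (w2,w0,w2), (w2,w4,w2), (w2,w5,w1), (w2,w5,w3), (w3,w5,w3), (w4,w2,w0), (w4,w2,w4), (w4,w5,w1), (w4,w5,w3).

13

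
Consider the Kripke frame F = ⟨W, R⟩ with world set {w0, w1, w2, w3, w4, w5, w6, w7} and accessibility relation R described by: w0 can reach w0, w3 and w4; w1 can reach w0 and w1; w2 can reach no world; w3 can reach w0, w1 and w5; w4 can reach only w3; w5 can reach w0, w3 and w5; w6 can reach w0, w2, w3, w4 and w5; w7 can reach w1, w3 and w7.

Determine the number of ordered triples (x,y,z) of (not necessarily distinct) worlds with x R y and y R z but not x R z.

Enumerating: (w0,w3,w1), (w0,w3,w5), (w1,w0,w3), (w1,w0,w4), (w3,w0,w3), (w3,w0,w4), (w3,w5,w3), (w4,w3,w0), (w4,w3,w1), (w4,w3,w5), (w5,w0,w4), (w5,w3,w1), (w6,w3,w1), (w7,w1,w0), (w7,w3,w0), (w7,w3,w5).

16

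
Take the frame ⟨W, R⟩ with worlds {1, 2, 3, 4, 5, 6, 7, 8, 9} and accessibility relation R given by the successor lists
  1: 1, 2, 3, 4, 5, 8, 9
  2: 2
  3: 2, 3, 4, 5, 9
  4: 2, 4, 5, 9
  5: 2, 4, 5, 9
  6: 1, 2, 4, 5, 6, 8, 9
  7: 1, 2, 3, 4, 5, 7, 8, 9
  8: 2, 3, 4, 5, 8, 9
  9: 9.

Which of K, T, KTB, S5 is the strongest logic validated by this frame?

T

Reflexive (axiom T): yes — every world is R-related to itself.
Symmetric (axiom B): no — 1 R 2 but not 2 R 1.
Euclidean (axiom 5): no — 1 R 2 and 1 R 3, but not 2 R 3.
So F validates K, T; KTB would additionally require R to be symmetric. The strongest is T.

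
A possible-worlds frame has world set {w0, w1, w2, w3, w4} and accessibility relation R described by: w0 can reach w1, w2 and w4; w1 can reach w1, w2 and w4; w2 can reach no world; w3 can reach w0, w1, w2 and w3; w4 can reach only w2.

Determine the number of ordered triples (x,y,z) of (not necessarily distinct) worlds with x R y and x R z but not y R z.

19

Enumerating: (w0,w2,w1), (w0,w2,w2), (w0,w2,w4), (w0,w4,w1), (w0,w4,w4), (w1,w2,w1), (w1,w2,w2), (w1,w2,w4), (w1,w4,w1), (w1,w4,w4), (w3,w0,w0), (w3,w0,w3), … and 7 more.
Total: 19.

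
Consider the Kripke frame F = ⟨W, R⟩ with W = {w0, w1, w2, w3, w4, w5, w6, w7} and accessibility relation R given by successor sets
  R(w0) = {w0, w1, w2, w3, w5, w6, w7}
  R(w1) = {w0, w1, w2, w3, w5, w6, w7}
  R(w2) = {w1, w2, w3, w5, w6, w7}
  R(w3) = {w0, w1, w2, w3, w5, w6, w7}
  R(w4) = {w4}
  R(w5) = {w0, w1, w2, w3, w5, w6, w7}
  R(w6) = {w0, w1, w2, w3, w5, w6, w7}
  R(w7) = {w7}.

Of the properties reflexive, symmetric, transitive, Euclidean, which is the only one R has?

Reflexive: yes — every world is R-related to itself.
Symmetric: no — w0 R w2 but not w2 R w0.
Transitive: no — w2 R w1 and w1 R w0, but not w2 R w0.
Euclidean: no — w0 R w7 and w0 R w1, but not w7 R w1.
Only reflexive holds.

reflexive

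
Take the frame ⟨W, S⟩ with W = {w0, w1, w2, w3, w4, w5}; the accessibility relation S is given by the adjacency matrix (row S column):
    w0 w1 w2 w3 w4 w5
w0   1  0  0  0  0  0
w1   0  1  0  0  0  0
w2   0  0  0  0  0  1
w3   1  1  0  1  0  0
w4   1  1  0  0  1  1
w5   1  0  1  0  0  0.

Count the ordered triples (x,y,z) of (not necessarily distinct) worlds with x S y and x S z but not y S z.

17

Enumerating: (w2,w5,w5), (w3,w0,w1), (w3,w0,w3), (w3,w1,w0), (w3,w1,w3), (w4,w0,w1), (w4,w0,w4), (w4,w0,w5), (w4,w1,w0), (w4,w1,w4), (w4,w1,w5), (w4,w5,w1), (w4,w5,w4), (w4,w5,w5), (w5,w0,w2), (w5,w2,w0), (w5,w2,w2).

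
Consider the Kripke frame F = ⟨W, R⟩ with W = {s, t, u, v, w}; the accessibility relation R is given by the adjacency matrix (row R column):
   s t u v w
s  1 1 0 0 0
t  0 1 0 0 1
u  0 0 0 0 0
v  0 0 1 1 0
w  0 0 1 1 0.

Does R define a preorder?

No

Reflexive: no — u is not related to itself.
Transitive: no — s R t and t R w, but not s R w.
So R is not a preorder.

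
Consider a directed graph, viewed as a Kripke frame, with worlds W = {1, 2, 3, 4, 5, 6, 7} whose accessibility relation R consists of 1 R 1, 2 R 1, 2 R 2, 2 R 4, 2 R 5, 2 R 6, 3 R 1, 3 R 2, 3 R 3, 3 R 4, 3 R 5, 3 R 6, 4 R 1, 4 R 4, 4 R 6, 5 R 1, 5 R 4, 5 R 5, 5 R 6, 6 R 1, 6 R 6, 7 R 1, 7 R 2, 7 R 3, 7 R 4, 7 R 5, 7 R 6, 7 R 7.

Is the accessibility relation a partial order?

Reflexive: yes — every world is R-related to itself.
Transitive: yes — every two-step R-path is closed by a direct edge.
Antisymmetric: yes — no distinct pair is related both ways.
So R is a partial order.

Yes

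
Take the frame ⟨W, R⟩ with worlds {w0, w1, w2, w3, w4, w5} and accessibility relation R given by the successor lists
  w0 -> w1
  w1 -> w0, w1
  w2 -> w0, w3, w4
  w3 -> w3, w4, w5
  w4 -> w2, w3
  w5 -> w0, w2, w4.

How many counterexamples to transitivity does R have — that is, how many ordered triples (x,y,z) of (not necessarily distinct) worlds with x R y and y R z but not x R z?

14

Enumerating: (w0,w1,w0), (w2,w0,w1), (w2,w3,w5), (w2,w4,w2), (w3,w4,w2), (w3,w5,w0), (w3,w5,w2), (w4,w2,w0), (w4,w2,w4), (w4,w3,w4), (w4,w3,w5), (w5,w0,w1), (w5,w2,w3), (w5,w4,w3).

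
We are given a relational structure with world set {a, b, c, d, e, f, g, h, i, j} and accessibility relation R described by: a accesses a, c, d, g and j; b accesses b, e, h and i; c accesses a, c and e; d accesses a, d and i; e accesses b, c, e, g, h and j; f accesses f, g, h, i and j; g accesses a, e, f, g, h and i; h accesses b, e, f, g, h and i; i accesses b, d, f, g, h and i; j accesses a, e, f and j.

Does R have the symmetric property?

Symmetric: yes — every pair in R has its reverse in R.

Yes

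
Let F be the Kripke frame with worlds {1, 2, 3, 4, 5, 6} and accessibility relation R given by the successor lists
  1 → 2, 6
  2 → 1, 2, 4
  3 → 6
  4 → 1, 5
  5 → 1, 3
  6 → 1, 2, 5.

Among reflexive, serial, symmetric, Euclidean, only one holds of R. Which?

serial

Reflexive: no — 1 is not related to itself.
Serial: yes — every world has a successor (e.g. 1 R 2).
Symmetric: no — 2 R 4 but not 4 R 2.
Euclidean: no — 1 R 2 and 1 R 6, but not 2 R 6.
Only serial holds.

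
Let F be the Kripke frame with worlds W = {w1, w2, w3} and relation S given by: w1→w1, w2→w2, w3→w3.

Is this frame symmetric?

Yes

Symmetric: yes — every pair in S has its reverse in S.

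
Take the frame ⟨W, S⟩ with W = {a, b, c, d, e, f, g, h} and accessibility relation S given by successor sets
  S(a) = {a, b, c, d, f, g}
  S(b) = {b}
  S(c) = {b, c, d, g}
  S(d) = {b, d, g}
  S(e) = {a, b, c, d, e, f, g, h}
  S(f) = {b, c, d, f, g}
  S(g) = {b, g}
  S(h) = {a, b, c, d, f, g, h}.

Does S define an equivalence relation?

Reflexive: yes — every world is S-related to itself.
Symmetric: no — a S b but not b S a.
Transitive: yes — every two-step S-path is closed by a direct edge.
So S is not an equivalence relation.

No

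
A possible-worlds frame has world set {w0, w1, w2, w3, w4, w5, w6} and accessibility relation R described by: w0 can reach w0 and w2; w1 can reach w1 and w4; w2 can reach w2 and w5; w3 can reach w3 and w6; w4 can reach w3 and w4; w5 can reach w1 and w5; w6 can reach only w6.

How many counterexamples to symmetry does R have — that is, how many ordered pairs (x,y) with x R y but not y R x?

Enumerating: (w0,w2), (w1,w4), (w2,w5), (w3,w6), (w4,w3), (w5,w1).

6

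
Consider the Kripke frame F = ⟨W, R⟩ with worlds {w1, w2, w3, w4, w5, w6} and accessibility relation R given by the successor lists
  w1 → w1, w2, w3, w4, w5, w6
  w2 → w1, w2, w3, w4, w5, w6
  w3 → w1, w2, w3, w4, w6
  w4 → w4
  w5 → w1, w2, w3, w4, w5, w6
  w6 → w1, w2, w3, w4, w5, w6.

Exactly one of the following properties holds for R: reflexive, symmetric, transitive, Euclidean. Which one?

reflexive

Reflexive: yes — every world is R-related to itself.
Symmetric: no — w1 R w4 but not w4 R w1.
Transitive: no — w3 R w1 and w1 R w5, but not w3 R w5.
Euclidean: no — w1 R w3 and w1 R w5, but not w3 R w5.
Only reflexive holds.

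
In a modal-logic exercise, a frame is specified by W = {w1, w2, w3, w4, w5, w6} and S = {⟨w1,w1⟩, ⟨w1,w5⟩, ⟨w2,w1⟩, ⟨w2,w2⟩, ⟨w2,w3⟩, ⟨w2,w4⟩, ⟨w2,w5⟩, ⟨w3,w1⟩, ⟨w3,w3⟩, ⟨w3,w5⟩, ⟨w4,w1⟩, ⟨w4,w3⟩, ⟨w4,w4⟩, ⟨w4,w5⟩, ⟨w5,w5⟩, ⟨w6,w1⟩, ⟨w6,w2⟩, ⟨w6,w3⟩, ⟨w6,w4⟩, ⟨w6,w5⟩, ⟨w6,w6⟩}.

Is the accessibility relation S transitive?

Yes

Transitive: yes — every two-step S-path is closed by a direct edge.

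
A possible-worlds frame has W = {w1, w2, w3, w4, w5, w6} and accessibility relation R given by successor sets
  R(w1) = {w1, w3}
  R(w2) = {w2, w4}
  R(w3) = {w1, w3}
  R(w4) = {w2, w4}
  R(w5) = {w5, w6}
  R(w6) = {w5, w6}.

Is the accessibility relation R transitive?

Transitive: yes — every two-step R-path is closed by a direct edge.

Yes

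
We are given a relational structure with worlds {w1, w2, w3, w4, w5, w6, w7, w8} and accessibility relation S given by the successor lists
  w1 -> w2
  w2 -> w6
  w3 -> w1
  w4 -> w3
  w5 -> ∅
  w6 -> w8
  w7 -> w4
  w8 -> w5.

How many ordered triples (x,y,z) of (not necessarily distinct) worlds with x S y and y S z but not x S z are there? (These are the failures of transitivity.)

Enumerating: (w1,w2,w6), (w2,w6,w8), (w3,w1,w2), (w4,w3,w1), (w6,w8,w5), (w7,w4,w3).

6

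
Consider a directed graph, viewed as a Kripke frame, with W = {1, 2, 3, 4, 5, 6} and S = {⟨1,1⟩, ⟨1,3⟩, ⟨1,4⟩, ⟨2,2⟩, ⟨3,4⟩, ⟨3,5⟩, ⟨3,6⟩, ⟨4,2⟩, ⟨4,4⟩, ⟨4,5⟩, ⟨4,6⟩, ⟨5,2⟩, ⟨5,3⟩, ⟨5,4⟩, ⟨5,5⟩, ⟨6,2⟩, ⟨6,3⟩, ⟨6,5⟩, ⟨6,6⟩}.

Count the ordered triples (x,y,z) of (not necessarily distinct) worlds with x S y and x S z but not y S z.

Enumerating: (1,3,1), (1,3,3), (1,4,1), (1,4,3), (3,5,6), (3,6,4), (4,2,4), (4,2,5), (4,2,6), (4,5,6), (4,6,4), (5,2,3), … and 11 more.
Total: 23.

23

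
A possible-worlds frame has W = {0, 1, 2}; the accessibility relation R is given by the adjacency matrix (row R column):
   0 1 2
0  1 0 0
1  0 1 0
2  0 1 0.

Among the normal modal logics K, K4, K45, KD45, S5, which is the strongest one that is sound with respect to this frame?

Transitive (axiom 4): yes — every two-step R-path is closed by a direct edge.
Euclidean (axiom 5): yes — any two successors of a common world are R-related.
Serial (axiom D): yes — every world has a successor (e.g. 0 R 0).
Reflexive (axiom T): no — 2 is not related to itself.
So F validates K, K4, K45, KD45; S5 would additionally require R to be reflexive. The strongest is KD45.

KD45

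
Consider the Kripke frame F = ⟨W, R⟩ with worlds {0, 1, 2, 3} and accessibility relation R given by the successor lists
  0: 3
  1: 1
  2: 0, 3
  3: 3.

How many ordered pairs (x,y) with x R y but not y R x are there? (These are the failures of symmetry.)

3

Enumerating: (0,3), (2,0), (2,3).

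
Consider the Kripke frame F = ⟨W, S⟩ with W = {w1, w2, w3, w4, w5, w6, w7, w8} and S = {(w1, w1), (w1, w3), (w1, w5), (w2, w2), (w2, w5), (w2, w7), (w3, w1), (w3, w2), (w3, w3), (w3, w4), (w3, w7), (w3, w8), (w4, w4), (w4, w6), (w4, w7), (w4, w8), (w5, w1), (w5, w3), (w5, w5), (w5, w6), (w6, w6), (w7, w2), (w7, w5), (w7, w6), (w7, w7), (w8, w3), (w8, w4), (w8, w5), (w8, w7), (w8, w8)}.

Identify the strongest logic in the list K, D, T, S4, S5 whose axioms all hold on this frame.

Serial (axiom D): yes — every world has a successor (e.g. w1 S w1).
Reflexive (axiom T): yes — every world is S-related to itself.
Transitive (axiom 4): no — w1 S w3 and w3 S w2, but not w1 S w2.
Euclidean (axiom 5): no — w1 S w3 and w1 S w5, but not w3 S w5.
So F validates K, D, T; S4 would additionally require S to be transitive. The strongest is T.

T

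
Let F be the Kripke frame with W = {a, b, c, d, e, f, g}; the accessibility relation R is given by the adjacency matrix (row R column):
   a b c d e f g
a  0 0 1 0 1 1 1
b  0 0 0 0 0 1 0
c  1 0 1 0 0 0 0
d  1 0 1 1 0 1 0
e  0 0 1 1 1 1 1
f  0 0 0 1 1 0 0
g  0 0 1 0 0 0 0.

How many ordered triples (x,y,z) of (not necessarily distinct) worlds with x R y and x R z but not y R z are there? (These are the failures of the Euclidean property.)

32

Enumerating: (a,c,e), (a,c,f), (a,c,g), (a,f,c), (a,f,f), (a,f,g), (a,g,e), (a,g,f), (a,g,g), (b,f,f), (c,a,a), (d,a,a), … and 20 more.
Total: 32.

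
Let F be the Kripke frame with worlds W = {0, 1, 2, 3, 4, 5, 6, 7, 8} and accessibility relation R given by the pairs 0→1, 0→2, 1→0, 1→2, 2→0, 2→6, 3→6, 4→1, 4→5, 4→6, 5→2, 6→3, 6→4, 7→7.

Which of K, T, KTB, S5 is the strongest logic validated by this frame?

Reflexive (axiom T): no — 0 is not related to itself.
Symmetric (axiom B): no — 1 R 2 but not 2 R 1.
Euclidean (axiom 5): no — 0 R 2 and 0 R 1, but not 2 R 1.
So F validates K; T would additionally require R to be reflexive. The strongest is K.

K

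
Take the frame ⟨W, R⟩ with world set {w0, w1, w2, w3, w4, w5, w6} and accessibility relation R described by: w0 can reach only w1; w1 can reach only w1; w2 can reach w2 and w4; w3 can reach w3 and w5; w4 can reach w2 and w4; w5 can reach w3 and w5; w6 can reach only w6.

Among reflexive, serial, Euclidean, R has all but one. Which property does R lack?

reflexive

Reflexive: no — w0 is not related to itself.
Serial: yes — every world has a successor (e.g. w0 R w1).
Euclidean: yes — any two successors of a common world are R-related.
Only reflexive fails.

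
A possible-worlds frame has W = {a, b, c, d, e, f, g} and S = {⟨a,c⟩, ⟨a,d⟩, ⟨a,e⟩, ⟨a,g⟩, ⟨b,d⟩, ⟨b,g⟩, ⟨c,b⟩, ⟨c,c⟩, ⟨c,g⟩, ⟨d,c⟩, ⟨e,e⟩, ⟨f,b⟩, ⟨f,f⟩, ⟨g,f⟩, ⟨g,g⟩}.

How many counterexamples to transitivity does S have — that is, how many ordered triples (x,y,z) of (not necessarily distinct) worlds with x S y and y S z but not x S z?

11

Enumerating: (a,c,b), (a,g,f), (b,d,c), (b,g,f), (c,b,d), (c,g,f), (d,c,b), (d,c,g), (f,b,d), (f,b,g), (g,f,b).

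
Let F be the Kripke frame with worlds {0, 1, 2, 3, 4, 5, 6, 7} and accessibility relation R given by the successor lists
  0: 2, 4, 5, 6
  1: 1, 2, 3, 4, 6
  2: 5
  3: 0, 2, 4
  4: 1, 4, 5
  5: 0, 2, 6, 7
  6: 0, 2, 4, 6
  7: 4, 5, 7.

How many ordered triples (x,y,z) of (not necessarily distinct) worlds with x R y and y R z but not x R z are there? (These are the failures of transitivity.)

Enumerating: (0,4,1), (0,5,0), (0,5,7), (0,6,0), (1,2,5), (1,3,0), (1,4,5), (1,6,0), (2,5,0), (2,5,2), (2,5,6), (2,5,7), … and 26 more.
Total: 38.

38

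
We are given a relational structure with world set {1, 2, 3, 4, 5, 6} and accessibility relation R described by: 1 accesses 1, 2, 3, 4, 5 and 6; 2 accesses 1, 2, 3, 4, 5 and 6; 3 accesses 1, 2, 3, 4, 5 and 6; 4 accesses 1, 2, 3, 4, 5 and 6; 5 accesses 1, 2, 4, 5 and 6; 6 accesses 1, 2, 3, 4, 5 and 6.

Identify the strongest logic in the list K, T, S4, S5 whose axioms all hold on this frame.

T

Reflexive (axiom T): yes — every world is R-related to itself.
Transitive (axiom 4): no — 5 R 1 and 1 R 3, but not 5 R 3.
Euclidean (axiom 5): no — 1 R 5 and 1 R 3, but not 5 R 3.
So F validates K, T; S4 would additionally require R to be transitive. The strongest is T.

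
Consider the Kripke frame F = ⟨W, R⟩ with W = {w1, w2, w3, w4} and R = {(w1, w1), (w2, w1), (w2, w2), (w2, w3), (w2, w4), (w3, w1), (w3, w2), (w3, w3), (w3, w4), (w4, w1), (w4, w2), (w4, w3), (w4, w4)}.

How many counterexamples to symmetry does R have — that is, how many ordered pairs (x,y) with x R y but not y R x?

Enumerating: (w2,w1), (w3,w1), (w4,w1).

3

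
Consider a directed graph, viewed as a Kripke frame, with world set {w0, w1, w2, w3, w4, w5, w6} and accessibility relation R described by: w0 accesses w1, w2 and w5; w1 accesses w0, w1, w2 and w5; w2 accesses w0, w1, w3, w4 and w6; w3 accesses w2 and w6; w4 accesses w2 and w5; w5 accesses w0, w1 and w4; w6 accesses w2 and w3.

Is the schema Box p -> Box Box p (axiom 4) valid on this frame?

The schema 4 characterises exactly the transitive frames.
Transitive: no — w0 R w2 and w2 R w3, but not w0 R w3.

No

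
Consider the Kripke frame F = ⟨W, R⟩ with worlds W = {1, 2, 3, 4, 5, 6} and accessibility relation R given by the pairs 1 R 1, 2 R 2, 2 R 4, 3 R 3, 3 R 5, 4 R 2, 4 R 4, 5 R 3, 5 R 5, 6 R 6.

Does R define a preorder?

Reflexive: yes — every world is R-related to itself.
Transitive: yes — every two-step R-path is closed by a direct edge.
So R is a preorder.

Yes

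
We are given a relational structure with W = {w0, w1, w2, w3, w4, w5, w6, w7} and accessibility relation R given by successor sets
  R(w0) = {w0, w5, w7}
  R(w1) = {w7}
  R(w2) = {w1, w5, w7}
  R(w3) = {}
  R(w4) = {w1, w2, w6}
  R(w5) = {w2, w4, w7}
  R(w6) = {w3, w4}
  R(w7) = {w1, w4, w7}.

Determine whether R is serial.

Serial: no — w3 has no R-successor.

No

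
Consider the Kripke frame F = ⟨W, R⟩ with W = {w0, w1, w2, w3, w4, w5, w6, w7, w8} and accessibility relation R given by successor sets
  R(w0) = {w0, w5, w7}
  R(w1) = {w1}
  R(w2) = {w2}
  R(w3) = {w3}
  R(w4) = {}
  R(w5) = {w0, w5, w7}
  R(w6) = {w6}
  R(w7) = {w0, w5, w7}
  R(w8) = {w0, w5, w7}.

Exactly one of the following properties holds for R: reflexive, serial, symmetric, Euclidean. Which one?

Reflexive: no — w4 is not related to itself.
Serial: no — w4 has no R-successor.
Symmetric: no — w8 R w0 but not w0 R w8.
Euclidean: yes — any two successors of a common world are R-related.
Only Euclidean holds.

Euclidean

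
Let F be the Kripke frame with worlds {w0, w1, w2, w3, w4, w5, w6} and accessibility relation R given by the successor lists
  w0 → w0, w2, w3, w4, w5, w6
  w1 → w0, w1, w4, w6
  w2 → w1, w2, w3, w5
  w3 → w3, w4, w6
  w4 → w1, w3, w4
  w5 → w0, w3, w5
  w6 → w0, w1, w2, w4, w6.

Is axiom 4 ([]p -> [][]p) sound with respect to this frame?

No

The schema 4 characterises exactly the transitive frames.
Transitive: no — w0 R w2 and w2 R w1, but not w0 R w1.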